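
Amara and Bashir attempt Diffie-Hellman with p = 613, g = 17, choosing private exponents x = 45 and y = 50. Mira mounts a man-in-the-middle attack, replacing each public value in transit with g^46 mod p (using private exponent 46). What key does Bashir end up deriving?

149

Bashir receives Mira's public value M = 17^46 mod 613 instead of the honest one.
17^1 ≡ 17 (mod 613)
17^2 = (17^1)^2 ≡ 17^2 = 289 ≡ 289 (mod 613)
17^4 = (17^2)^2 ≡ 289^2 = 83521 ≡ 153 (mod 613)
17^8 = (17^4)^2 ≡ 153^2 = 23409 ≡ 115 (mod 613)
17^16 = (17^8)^2 ≡ 115^2 = 13225 ≡ 352 (mod 613)
17^32 = (17^16)^2 ≡ 352^2 = 123904 ≡ 78 (mod 613)
17^46 = 17^32 · 17^8 · 17^4 · 17^2 ≡ 78 · 115 · 153 · 289 ≡ 165 (mod 613).
So M = 165. Bashir computes K = M^50 mod 613.
165^1 ≡ 165 (mod 613)
165^2 = (165^1)^2 ≡ 165^2 = 27225 ≡ 253 (mod 613)
165^4 = (165^2)^2 ≡ 253^2 = 64009 ≡ 257 (mod 613)
165^8 = (165^4)^2 ≡ 257^2 = 66049 ≡ 458 (mod 613)
165^16 = (165^8)^2 ≡ 458^2 = 209764 ≡ 118 (mod 613)
165^32 = (165^16)^2 ≡ 118^2 = 13924 ≡ 438 (mod 613)
165^50 = 165^32 · 165^16 · 165^2 ≡ 438 · 118 · 253 ≡ 149 (mod 613).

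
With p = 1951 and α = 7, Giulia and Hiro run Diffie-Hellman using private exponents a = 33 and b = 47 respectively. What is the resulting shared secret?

Hiro sends B = α^b mod p = 7^47 mod 1951.
7^1 ≡ 7 (mod 1951)
7^2 = (7^1)^2 ≡ 7^2 = 49 ≡ 49 (mod 1951)
7^4 = (7^2)^2 ≡ 49^2 = 2401 ≡ 450 (mod 1951)
7^8 = (7^4)^2 ≡ 450^2 = 202500 ≡ 1547 (mod 1951)
7^16 = (7^8)^2 ≡ 1547^2 = 2393209 ≡ 1283 (mod 1951)
7^32 = (7^16)^2 ≡ 1283^2 = 1646089 ≡ 1396 (mod 1951)
7^47 = 7^32 · 7^8 · 7^4 · 7^2 · 7^1 ≡ 1396 · 1547 · 450 · 49 · 7 ≡ 1122 (mod 1951).
So B = 1122. Giulia then computes K = B^a mod p = 1122^33 mod 1951.
1122^1 ≡ 1122 (mod 1951)
1122^2 = (1122^1)^2 ≡ 1122^2 = 1258884 ≡ 489 (mod 1951)
1122^4 = (1122^2)^2 ≡ 489^2 = 239121 ≡ 1099 (mod 1951)
1122^8 = (1122^4)^2 ≡ 1099^2 = 1207801 ≡ 132 (mod 1951)
1122^16 = (1122^8)^2 ≡ 132^2 = 17424 ≡ 1816 (mod 1951)
1122^32 = (1122^16)^2 ≡ 1816^2 = 3297856 ≡ 666 (mod 1951)
1122^33 = 1122^32 · 1122^1 ≡ 666 · 1122 ≡ 19 (mod 1951).

19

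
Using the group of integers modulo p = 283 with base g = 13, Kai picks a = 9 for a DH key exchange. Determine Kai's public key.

66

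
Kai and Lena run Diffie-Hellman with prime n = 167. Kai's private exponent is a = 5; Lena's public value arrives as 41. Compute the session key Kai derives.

Shared key K = 41^5 mod 167.
41^1 ≡ 41 (mod 167)
41^2 = (41^1)^2 ≡ 41^2 = 1681 ≡ 11 (mod 167)
41^4 = (41^2)^2 ≡ 11^2 = 121 ≡ 121 (mod 167)
41^5 = 41^4 · 41^1 ≡ 121 · 41 ≡ 118 (mod 167).

118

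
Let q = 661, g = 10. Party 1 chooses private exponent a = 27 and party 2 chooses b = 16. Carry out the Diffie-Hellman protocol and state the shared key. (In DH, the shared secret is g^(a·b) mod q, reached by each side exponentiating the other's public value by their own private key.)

273

Party 1 sends A = g^a mod q = 10^27 mod 661.
10^1 ≡ 10 (mod 661)
10^2 = (10^1)^2 ≡ 10^2 = 100 ≡ 100 (mod 661)
10^4 = (10^2)^2 ≡ 100^2 = 10000 ≡ 85 (mod 661)
10^8 = (10^4)^2 ≡ 85^2 = 7225 ≡ 615 (mod 661)
10^16 = (10^8)^2 ≡ 615^2 = 378225 ≡ 133 (mod 661)
10^27 = 10^16 · 10^8 · 10^2 · 10^1 ≡ 133 · 615 · 100 · 10 ≡ 216 (mod 661).
So A = 216. Party 2 then computes K = A^b mod q = 216^16 mod 661.
216^1 ≡ 216 (mod 661)
216^2 = (216^1)^2 ≡ 216^2 = 46656 ≡ 386 (mod 661)
216^4 = (216^2)^2 ≡ 386^2 = 148996 ≡ 271 (mod 661)
216^8 = (216^4)^2 ≡ 271^2 = 73441 ≡ 70 (mod 661)
216^16 = (216^8)^2 ≡ 70^2 = 4900 ≡ 273 (mod 661)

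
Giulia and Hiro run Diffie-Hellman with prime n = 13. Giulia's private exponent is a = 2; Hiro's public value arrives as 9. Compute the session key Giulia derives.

3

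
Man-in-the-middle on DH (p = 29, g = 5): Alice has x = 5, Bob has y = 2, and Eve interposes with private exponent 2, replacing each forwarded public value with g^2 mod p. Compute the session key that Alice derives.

Alice receives Eve's public value M = 5^2 mod 29 instead of the honest one.
5^1 ≡ 5 (mod 29)
5^2 = (5^1)^2 ≡ 5^2 = 25 ≡ 25 (mod 29)
So M = 25. Alice computes K = M^5 mod 29.
25^1 ≡ 25 (mod 29)
25^2 = (25^1)^2 ≡ 25^2 = 625 ≡ 16 (mod 29)
25^4 = (25^2)^2 ≡ 16^2 = 256 ≡ 24 (mod 29)
25^5 = 25^4 · 25^1 ≡ 24 · 25 ≡ 20 (mod 29).

20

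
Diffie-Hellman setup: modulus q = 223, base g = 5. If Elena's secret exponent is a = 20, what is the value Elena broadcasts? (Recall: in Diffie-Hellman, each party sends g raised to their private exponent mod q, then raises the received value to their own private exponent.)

Public value = 5^20 mod 223.
5^1 ≡ 5 (mod 223)
5^2 = (5^1)^2 ≡ 5^2 = 25 ≡ 25 (mod 223)
5^4 = (5^2)^2 ≡ 25^2 = 625 ≡ 179 (mod 223)
5^8 = (5^4)^2 ≡ 179^2 = 32041 ≡ 152 (mod 223)
5^16 = (5^8)^2 ≡ 152^2 = 23104 ≡ 135 (mod 223)
5^20 = 5^16 · 5^4 ≡ 135 · 179 ≡ 81 (mod 223).

81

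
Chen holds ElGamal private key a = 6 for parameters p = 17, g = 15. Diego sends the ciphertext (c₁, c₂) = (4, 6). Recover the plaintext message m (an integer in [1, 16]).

Shared mask s = c₁^a mod p = 4^6 mod 17.
4^1 ≡ 4 (mod 17)
4^2 = (4^1)^2 ≡ 4^2 = 16 ≡ 16 (mod 17)
4^4 = (4^2)^2 ≡ 16^2 = 256 ≡ 1 (mod 17)
4^6 = 4^4 · 4^2 ≡ 1 · 16 ≡ 16 (mod 17).
So s = 16; s⁻¹ ≡ 16 (mod 17).
m = c₂ · s⁻¹ mod 17 = 6 · 16 mod 17 = 11.

11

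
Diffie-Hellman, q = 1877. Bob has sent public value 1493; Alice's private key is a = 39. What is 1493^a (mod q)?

1696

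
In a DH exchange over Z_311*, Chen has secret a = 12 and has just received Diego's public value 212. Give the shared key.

106

Shared key K = 212^12 mod 311.
212^1 ≡ 212 (mod 311)
212^2 = (212^1)^2 ≡ 212^2 = 44944 ≡ 160 (mod 311)
212^4 = (212^2)^2 ≡ 160^2 = 25600 ≡ 98 (mod 311)
212^8 = (212^4)^2 ≡ 98^2 = 9604 ≡ 274 (mod 311)
212^12 = 212^8 · 212^4 ≡ 274 · 98 ≡ 106 (mod 311).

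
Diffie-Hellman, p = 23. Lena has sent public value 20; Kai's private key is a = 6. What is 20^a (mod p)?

16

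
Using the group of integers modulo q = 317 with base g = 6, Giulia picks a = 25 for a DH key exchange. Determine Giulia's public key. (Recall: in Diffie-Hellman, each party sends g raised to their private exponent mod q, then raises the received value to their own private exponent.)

40

Public value = 6^25 mod 317.
6^1 ≡ 6 (mod 317)
6^2 = (6^1)^2 ≡ 6^2 = 36 ≡ 36 (mod 317)
6^4 = (6^2)^2 ≡ 36^2 = 1296 ≡ 28 (mod 317)
6^8 = (6^4)^2 ≡ 28^2 = 784 ≡ 150 (mod 317)
6^16 = (6^8)^2 ≡ 150^2 = 22500 ≡ 310 (mod 317)
6^25 = 6^16 · 6^8 · 6^1 ≡ 310 · 150 · 6 ≡ 40 (mod 317).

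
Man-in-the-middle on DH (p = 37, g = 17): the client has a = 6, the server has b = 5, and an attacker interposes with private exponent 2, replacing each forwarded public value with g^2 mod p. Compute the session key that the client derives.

26

The client receives an attacker's public value M = 17^2 mod 37 instead of the honest one.
17^1 ≡ 17 (mod 37)
17^2 = (17^1)^2 ≡ 17^2 = 289 ≡ 30 (mod 37)
So M = 30. The client computes K = M^6 mod 37.
30^1 ≡ 30 (mod 37)
30^2 = (30^1)^2 ≡ 30^2 = 900 ≡ 12 (mod 37)
30^4 = (30^2)^2 ≡ 12^2 = 144 ≡ 33 (mod 37)
30^6 = 30^4 · 30^2 ≡ 33 · 12 ≡ 26 (mod 37).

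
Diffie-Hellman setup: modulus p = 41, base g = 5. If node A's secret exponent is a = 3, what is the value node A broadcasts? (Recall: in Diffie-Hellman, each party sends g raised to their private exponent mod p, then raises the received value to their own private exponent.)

2

Public value = 5^3 mod 41.
5^1 ≡ 5 (mod 41)
5^2 = (5^1)^2 ≡ 5^2 = 25 ≡ 25 (mod 41)
5^3 = 5^2 · 5^1 ≡ 25 · 5 ≡ 2 (mod 41).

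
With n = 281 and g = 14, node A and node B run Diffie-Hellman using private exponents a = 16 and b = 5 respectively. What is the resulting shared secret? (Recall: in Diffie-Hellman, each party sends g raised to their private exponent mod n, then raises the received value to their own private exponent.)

Node A sends A = g^a mod n = 14^16 mod 281.
14^1 ≡ 14 (mod 281)
14^2 = (14^1)^2 ≡ 14^2 = 196 ≡ 196 (mod 281)
14^4 = (14^2)^2 ≡ 196^2 = 38416 ≡ 200 (mod 281)
14^8 = (14^4)^2 ≡ 200^2 = 40000 ≡ 98 (mod 281)
14^16 = (14^8)^2 ≡ 98^2 = 9604 ≡ 50 (mod 281)
So A = 50. Node B then computes K = A^b mod n = 50^5 mod 281.
50^1 ≡ 50 (mod 281)
50^2 = (50^1)^2 ≡ 50^2 = 2500 ≡ 252 (mod 281)
50^4 = (50^2)^2 ≡ 252^2 = 63504 ≡ 279 (mod 281)
50^5 = 50^4 · 50^1 ≡ 279 · 50 ≡ 181 (mod 281).

181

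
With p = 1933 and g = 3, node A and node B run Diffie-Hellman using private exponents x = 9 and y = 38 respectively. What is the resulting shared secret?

341

Node A sends A = g^x mod p = 3^9 mod 1933.
3^1 ≡ 3 (mod 1933)
3^2 = (3^1)^2 ≡ 3^2 = 9 ≡ 9 (mod 1933)
3^4 = (3^2)^2 ≡ 9^2 = 81 ≡ 81 (mod 1933)
3^8 = (3^4)^2 ≡ 81^2 = 6561 ≡ 762 (mod 1933)
3^9 = 3^8 · 3^1 ≡ 762 · 3 ≡ 353 (mod 1933).
So A = 353. Node B then computes K = A^y mod p = 353^38 mod 1933.
353^1 ≡ 353 (mod 1933)
353^2 = (353^1)^2 ≡ 353^2 = 124609 ≡ 897 (mod 1933)
353^4 = (353^2)^2 ≡ 897^2 = 804609 ≡ 481 (mod 1933)
353^8 = (353^4)^2 ≡ 481^2 = 231361 ≡ 1334 (mod 1933)
353^16 = (353^8)^2 ≡ 1334^2 = 1779556 ≡ 1196 (mod 1933)
353^32 = (353^16)^2 ≡ 1196^2 = 1430416 ≡ 1929 (mod 1933)
353^38 = 353^32 · 353^4 · 353^2 ≡ 1929 · 481 · 897 ≡ 341 (mod 1933).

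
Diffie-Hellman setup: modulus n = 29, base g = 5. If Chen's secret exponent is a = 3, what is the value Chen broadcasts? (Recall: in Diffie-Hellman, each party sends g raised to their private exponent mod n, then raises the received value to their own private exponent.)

9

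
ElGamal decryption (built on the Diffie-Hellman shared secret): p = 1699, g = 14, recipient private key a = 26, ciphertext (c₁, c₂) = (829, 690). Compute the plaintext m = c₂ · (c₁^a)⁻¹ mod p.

1681

Shared mask s = c₁^a mod p = 829^26 mod 1699.
829^1 ≡ 829 (mod 1699)
829^2 = (829^1)^2 ≡ 829^2 = 687241 ≡ 845 (mod 1699)
829^4 = (829^2)^2 ≡ 845^2 = 714025 ≡ 445 (mod 1699)
829^8 = (829^4)^2 ≡ 445^2 = 198025 ≡ 941 (mod 1699)
829^16 = (829^8)^2 ≡ 941^2 = 885481 ≡ 302 (mod 1699)
829^26 = 829^16 · 829^8 · 829^2 ≡ 302 · 941 · 845 ≡ 528 (mod 1699).
So s = 528; s⁻¹ ≡ 325 (mod 1699).
m = c₂ · s⁻¹ mod 1699 = 690 · 325 mod 1699 = 1681.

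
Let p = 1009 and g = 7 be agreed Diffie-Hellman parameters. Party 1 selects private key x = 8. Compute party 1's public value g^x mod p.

384

Public value = 7^8 mod 1009.
7^1 ≡ 7 (mod 1009)
7^2 = (7^1)^2 ≡ 7^2 = 49 ≡ 49 (mod 1009)
7^4 = (7^2)^2 ≡ 49^2 = 2401 ≡ 383 (mod 1009)
7^8 = (7^4)^2 ≡ 383^2 = 146689 ≡ 384 (mod 1009)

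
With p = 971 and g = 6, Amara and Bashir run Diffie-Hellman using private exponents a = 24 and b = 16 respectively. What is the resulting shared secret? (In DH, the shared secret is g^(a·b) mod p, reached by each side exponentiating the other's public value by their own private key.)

Amara sends A = g^a mod p = 6^24 mod 971.
6^1 ≡ 6 (mod 971)
6^2 = (6^1)^2 ≡ 6^2 = 36 ≡ 36 (mod 971)
6^4 = (6^2)^2 ≡ 36^2 = 1296 ≡ 325 (mod 971)
6^8 = (6^4)^2 ≡ 325^2 = 105625 ≡ 757 (mod 971)
6^16 = (6^8)^2 ≡ 757^2 = 573049 ≡ 159 (mod 971)
6^24 = 6^16 · 6^8 ≡ 159 · 757 ≡ 930 (mod 971).
So A = 930. Bashir then computes K = A^b mod p = 930^16 mod 971.
930^1 ≡ 930 (mod 971)
930^2 = (930^1)^2 ≡ 930^2 = 864900 ≡ 710 (mod 971)
930^4 = (930^2)^2 ≡ 710^2 = 504100 ≡ 151 (mod 971)
930^8 = (930^4)^2 ≡ 151^2 = 22801 ≡ 468 (mod 971)
930^16 = (930^8)^2 ≡ 468^2 = 219024 ≡ 549 (mod 971)

549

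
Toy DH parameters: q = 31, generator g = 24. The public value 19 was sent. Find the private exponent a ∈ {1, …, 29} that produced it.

28

Try successive powers of 24 modulo 31:
24^1 ≡ 24
24^2 ≡ 18
24^3 ≡ 29
24^4 ≡ 14
24^5 ≡ 26
24^6 ≡ 4
24^7 ≡ 3
24^8 ≡ 10
24^9 ≡ 23
24^10 ≡ 25
24^11 ≡ 11
24^12 ≡ 16
24^13 ≡ 12
24^14 ≡ 9
24^15 ≡ 30
24^16 ≡ 7
24^17 ≡ 13
24^18 ≡ 2
24^19 ≡ 17
24^20 ≡ 5
24^21 ≡ 27
24^22 ≡ 28
24^23 ≡ 21
24^24 ≡ 8
24^25 ≡ 6
24^26 ≡ 20
24^27 ≡ 15
24^28 ≡ 19
Found: a = 28.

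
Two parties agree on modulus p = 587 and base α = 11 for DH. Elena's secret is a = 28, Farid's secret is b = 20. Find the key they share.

581

Farid sends B = α^b mod p = 11^20 mod 587.
11^1 ≡ 11 (mod 587)
11^2 = (11^1)^2 ≡ 11^2 = 121 ≡ 121 (mod 587)
11^4 = (11^2)^2 ≡ 121^2 = 14641 ≡ 553 (mod 587)
11^8 = (11^4)^2 ≡ 553^2 = 305809 ≡ 569 (mod 587)
11^16 = (11^8)^2 ≡ 569^2 = 323761 ≡ 324 (mod 587)
11^20 = 11^16 · 11^4 ≡ 324 · 553 ≡ 137 (mod 587).
So B = 137. Elena then computes K = B^a mod p = 137^28 mod 587.
137^1 ≡ 137 (mod 587)
137^2 = (137^1)^2 ≡ 137^2 = 18769 ≡ 572 (mod 587)
137^4 = (137^2)^2 ≡ 572^2 = 327184 ≡ 225 (mod 587)
137^8 = (137^4)^2 ≡ 225^2 = 50625 ≡ 143 (mod 587)
137^16 = (137^8)^2 ≡ 143^2 = 20449 ≡ 491 (mod 587)
137^28 = 137^16 · 137^8 · 137^4 ≡ 491 · 143 · 225 ≡ 581 (mod 587).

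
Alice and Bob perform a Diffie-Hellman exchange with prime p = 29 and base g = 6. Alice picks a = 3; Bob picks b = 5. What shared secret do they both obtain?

6

Alice sends A = g^a mod p = 6^3 mod 29.
6^1 ≡ 6 (mod 29)
6^2 = (6^1)^2 ≡ 6^2 = 36 ≡ 7 (mod 29)
6^3 = 6^2 · 6^1 ≡ 7 · 6 ≡ 13 (mod 29).
So A = 13. Bob then computes K = A^b mod p = 13^5 mod 29.
13^1 ≡ 13 (mod 29)
13^2 = (13^1)^2 ≡ 13^2 = 169 ≡ 24 (mod 29)
13^4 = (13^2)^2 ≡ 24^2 = 576 ≡ 25 (mod 29)
13^5 = 13^4 · 13^1 ≡ 25 · 13 ≡ 6 (mod 29).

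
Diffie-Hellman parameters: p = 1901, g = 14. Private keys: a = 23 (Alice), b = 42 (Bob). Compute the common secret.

Bob sends B = g^b mod p = 14^42 mod 1901.
14^1 ≡ 14 (mod 1901)
14^2 = (14^1)^2 ≡ 14^2 = 196 ≡ 196 (mod 1901)
14^4 = (14^2)^2 ≡ 196^2 = 38416 ≡ 396 (mod 1901)
14^8 = (14^4)^2 ≡ 396^2 = 156816 ≡ 934 (mod 1901)
14^16 = (14^8)^2 ≡ 934^2 = 872356 ≡ 1698 (mod 1901)
14^32 = (14^16)^2 ≡ 1698^2 = 2883204 ≡ 1288 (mod 1901)
14^42 = 14^32 · 14^8 · 14^2 ≡ 1288 · 934 · 196 ≡ 1600 (mod 1901).
So B = 1600. Alice then computes K = B^a mod p = 1600^23 mod 1901.
1600^1 ≡ 1600 (mod 1901)
1600^2 = (1600^1)^2 ≡ 1600^2 = 2560000 ≡ 1254 (mod 1901)
1600^4 = (1600^2)^2 ≡ 1254^2 = 1572516 ≡ 389 (mod 1901)
1600^8 = (1600^4)^2 ≡ 389^2 = 151321 ≡ 1142 (mod 1901)
1600^16 = (1600^8)^2 ≡ 1142^2 = 1304164 ≡ 78 (mod 1901)
1600^23 = 1600^16 · 1600^4 · 1600^2 · 1600^1 ≡ 78 · 389 · 1254 · 1600 ≡ 203 (mod 1901).

203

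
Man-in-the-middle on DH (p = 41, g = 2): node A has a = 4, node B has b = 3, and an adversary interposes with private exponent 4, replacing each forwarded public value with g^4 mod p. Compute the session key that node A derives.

Node A receives an adversary's public value M = 2^4 mod 41 instead of the honest one.
2^1 ≡ 2 (mod 41)
2^2 = (2^1)^2 ≡ 2^2 = 4 ≡ 4 (mod 41)
2^4 = (2^2)^2 ≡ 4^2 = 16 ≡ 16 (mod 41)
So M = 16. Node A computes K = M^4 mod 41.
16^1 ≡ 16 (mod 41)
16^2 = (16^1)^2 ≡ 16^2 = 256 ≡ 10 (mod 41)
16^4 = (16^2)^2 ≡ 10^2 = 100 ≡ 18 (mod 41)

18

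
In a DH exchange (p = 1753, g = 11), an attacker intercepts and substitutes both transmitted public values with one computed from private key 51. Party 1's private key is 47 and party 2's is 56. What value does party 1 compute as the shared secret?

301

Party 1 receives an attacker's public value M = 11^51 mod 1753 instead of the honest one.
11^1 ≡ 11 (mod 1753)
11^2 = (11^1)^2 ≡ 11^2 = 121 ≡ 121 (mod 1753)
11^4 = (11^2)^2 ≡ 121^2 = 14641 ≡ 617 (mod 1753)
11^8 = (11^4)^2 ≡ 617^2 = 380689 ≡ 288 (mod 1753)
11^16 = (11^8)^2 ≡ 288^2 = 82944 ≡ 553 (mod 1753)
11^32 = (11^16)^2 ≡ 553^2 = 305809 ≡ 787 (mod 1753)
11^51 = 11^32 · 11^16 · 11^2 · 11^1 ≡ 787 · 553 · 121 · 11 ≡ 1015 (mod 1753).
So M = 1015. Party 1 computes K = M^47 mod 1753.
1015^1 ≡ 1015 (mod 1753)
1015^2 = (1015^1)^2 ≡ 1015^2 = 1030225 ≡ 1214 (mod 1753)
1015^4 = (1015^2)^2 ≡ 1214^2 = 1473796 ≡ 1276 (mod 1753)
1015^8 = (1015^4)^2 ≡ 1276^2 = 1628176 ≡ 1392 (mod 1753)
1015^16 = (1015^8)^2 ≡ 1392^2 = 1937664 ≡ 599 (mod 1753)
1015^32 = (1015^16)^2 ≡ 599^2 = 358801 ≡ 1189 (mod 1753)
1015^47 = 1015^32 · 1015^8 · 1015^4 · 1015^2 · 1015^1 ≡ 1189 · 1392 · 1276 · 1214 · 1015 ≡ 301 (mod 1753).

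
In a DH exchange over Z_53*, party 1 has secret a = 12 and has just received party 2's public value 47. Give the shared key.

Shared key K = 47^12 mod 53.
47^1 ≡ 47 (mod 53)
47^2 = (47^1)^2 ≡ 47^2 = 2209 ≡ 36 (mod 53)
47^4 = (47^2)^2 ≡ 36^2 = 1296 ≡ 24 (mod 53)
47^8 = (47^4)^2 ≡ 24^2 = 576 ≡ 46 (mod 53)
47^12 = 47^8 · 47^4 ≡ 46 · 24 ≡ 44 (mod 53).

44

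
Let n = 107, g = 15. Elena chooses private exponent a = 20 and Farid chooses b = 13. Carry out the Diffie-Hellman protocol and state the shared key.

Elena sends A = g^a mod n = 15^20 mod 107.
15^1 ≡ 15 (mod 107)
15^2 = (15^1)^2 ≡ 15^2 = 225 ≡ 11 (mod 107)
15^4 = (15^2)^2 ≡ 11^2 = 121 ≡ 14 (mod 107)
15^8 = (15^4)^2 ≡ 14^2 = 196 ≡ 89 (mod 107)
15^16 = (15^8)^2 ≡ 89^2 = 7921 ≡ 3 (mod 107)
15^20 = 15^16 · 15^4 ≡ 3 · 14 ≡ 42 (mod 107).
So A = 42. Farid then computes K = A^b mod n = 42^13 mod 107.
42^1 ≡ 42 (mod 107)
42^2 = (42^1)^2 ≡ 42^2 = 1764 ≡ 52 (mod 107)
42^4 = (42^2)^2 ≡ 52^2 = 2704 ≡ 29 (mod 107)
42^8 = (42^4)^2 ≡ 29^2 = 841 ≡ 92 (mod 107)
42^13 = 42^8 · 42^4 · 42^1 ≡ 92 · 29 · 42 ≡ 27 (mod 107).

27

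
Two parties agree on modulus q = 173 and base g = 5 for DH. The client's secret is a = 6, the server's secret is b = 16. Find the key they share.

The server sends B = g^b mod q = 5^16 mod 173.
5^1 ≡ 5 (mod 173)
5^2 = (5^1)^2 ≡ 5^2 = 25 ≡ 25 (mod 173)
5^4 = (5^2)^2 ≡ 25^2 = 625 ≡ 106 (mod 173)
5^8 = (5^4)^2 ≡ 106^2 = 11236 ≡ 164 (mod 173)
5^16 = (5^8)^2 ≡ 164^2 = 26896 ≡ 81 (mod 173)
So B = 81. The client then computes K = B^a mod q = 81^6 mod 173.
81^1 ≡ 81 (mod 173)
81^2 = (81^1)^2 ≡ 81^2 = 6561 ≡ 160 (mod 173)
81^4 = (81^2)^2 ≡ 160^2 = 25600 ≡ 169 (mod 173)
81^6 = 81^4 · 81^2 ≡ 169 · 160 ≡ 52 (mod 173).

52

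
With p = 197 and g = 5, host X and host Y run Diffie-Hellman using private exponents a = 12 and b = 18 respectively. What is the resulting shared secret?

132

Host Y sends B = g^b mod p = 5^18 mod 197.
5^1 ≡ 5 (mod 197)
5^2 = (5^1)^2 ≡ 5^2 = 25 ≡ 25 (mod 197)
5^4 = (5^2)^2 ≡ 25^2 = 625 ≡ 34 (mod 197)
5^8 = (5^4)^2 ≡ 34^2 = 1156 ≡ 171 (mod 197)
5^16 = (5^8)^2 ≡ 171^2 = 29241 ≡ 85 (mod 197)
5^18 = 5^16 · 5^2 ≡ 85 · 25 ≡ 155 (mod 197).
So B = 155. Host X then computes K = B^a mod p = 155^12 mod 197.
155^1 ≡ 155 (mod 197)
155^2 = (155^1)^2 ≡ 155^2 = 24025 ≡ 188 (mod 197)
155^4 = (155^2)^2 ≡ 188^2 = 35344 ≡ 81 (mod 197)
155^8 = (155^4)^2 ≡ 81^2 = 6561 ≡ 60 (mod 197)
155^12 = 155^8 · 155^4 ≡ 60 · 81 ≡ 132 (mod 197).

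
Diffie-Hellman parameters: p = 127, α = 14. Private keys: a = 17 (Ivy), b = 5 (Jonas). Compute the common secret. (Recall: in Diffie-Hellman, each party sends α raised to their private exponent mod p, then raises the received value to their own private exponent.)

12

Ivy sends A = α^a mod p = 14^17 mod 127.
14^1 ≡ 14 (mod 127)
14^2 = (14^1)^2 ≡ 14^2 = 196 ≡ 69 (mod 127)
14^4 = (14^2)^2 ≡ 69^2 = 4761 ≡ 62 (mod 127)
14^8 = (14^4)^2 ≡ 62^2 = 3844 ≡ 34 (mod 127)
14^16 = (14^8)^2 ≡ 34^2 = 1156 ≡ 13 (mod 127)
14^17 = 14^16 · 14^1 ≡ 13 · 14 ≡ 55 (mod 127).
So A = 55. Jonas then computes K = A^b mod p = 55^5 mod 127.
55^1 ≡ 55 (mod 127)
55^2 = (55^1)^2 ≡ 55^2 = 3025 ≡ 104 (mod 127)
55^4 = (55^2)^2 ≡ 104^2 = 10816 ≡ 21 (mod 127)
55^5 = 55^4 · 55^1 ≡ 21 · 55 ≡ 12 (mod 127).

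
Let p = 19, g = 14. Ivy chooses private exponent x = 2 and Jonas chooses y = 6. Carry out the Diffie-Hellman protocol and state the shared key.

11

Ivy sends A = g^x mod p = 14^2 mod 19.
14^1 ≡ 14 (mod 19)
14^2 = (14^1)^2 ≡ 14^2 = 196 ≡ 6 (mod 19)
So A = 6. Jonas then computes K = A^y mod p = 6^6 mod 19.
6^1 ≡ 6 (mod 19)
6^2 = (6^1)^2 ≡ 6^2 = 36 ≡ 17 (mod 19)
6^4 = (6^2)^2 ≡ 17^2 = 289 ≡ 4 (mod 19)
6^6 = 6^4 · 6^2 ≡ 4 · 17 ≡ 11 (mod 19).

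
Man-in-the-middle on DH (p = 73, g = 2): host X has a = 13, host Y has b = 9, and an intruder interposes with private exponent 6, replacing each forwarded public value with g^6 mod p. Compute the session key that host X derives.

64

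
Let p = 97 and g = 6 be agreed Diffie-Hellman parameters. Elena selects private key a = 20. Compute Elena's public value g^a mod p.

61

Public value = 6^20 mod 97.
6^1 ≡ 6 (mod 97)
6^2 = (6^1)^2 ≡ 6^2 = 36 ≡ 36 (mod 97)
6^4 = (6^2)^2 ≡ 36^2 = 1296 ≡ 35 (mod 97)
6^8 = (6^4)^2 ≡ 35^2 = 1225 ≡ 61 (mod 97)
6^16 = (6^8)^2 ≡ 61^2 = 3721 ≡ 35 (mod 97)
6^20 = 6^16 · 6^4 ≡ 35 · 35 ≡ 61 (mod 97).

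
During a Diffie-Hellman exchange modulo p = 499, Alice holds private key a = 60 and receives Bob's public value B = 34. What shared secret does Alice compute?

421

Shared key K = 34^60 mod 499.
34^1 ≡ 34 (mod 499)
34^2 = (34^1)^2 ≡ 34^2 = 1156 ≡ 158 (mod 499)
34^4 = (34^2)^2 ≡ 158^2 = 24964 ≡ 14 (mod 499)
34^8 = (34^4)^2 ≡ 14^2 = 196 ≡ 196 (mod 499)
34^16 = (34^8)^2 ≡ 196^2 = 38416 ≡ 492 (mod 499)
34^32 = (34^16)^2 ≡ 492^2 = 242064 ≡ 49 (mod 499)
34^60 = 34^32 · 34^16 · 34^8 · 34^4 ≡ 49 · 492 · 196 · 14 ≡ 421 (mod 499).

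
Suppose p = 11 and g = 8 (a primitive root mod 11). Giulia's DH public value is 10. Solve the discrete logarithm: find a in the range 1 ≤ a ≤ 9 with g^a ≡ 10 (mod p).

Try successive powers of 8 modulo 11:
8^1 ≡ 8
8^2 ≡ 9
8^3 ≡ 6
8^4 ≡ 4
8^5 ≡ 10
Found: a = 5.

5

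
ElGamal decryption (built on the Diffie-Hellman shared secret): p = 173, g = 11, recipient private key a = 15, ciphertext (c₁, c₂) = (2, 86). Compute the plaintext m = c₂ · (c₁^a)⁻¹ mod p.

67

Shared mask s = c₁^a mod p = 2^15 mod 173.
2^1 ≡ 2 (mod 173)
2^2 = (2^1)^2 ≡ 2^2 = 4 ≡ 4 (mod 173)
2^4 = (2^2)^2 ≡ 4^2 = 16 ≡ 16 (mod 173)
2^8 = (2^4)^2 ≡ 16^2 = 256 ≡ 83 (mod 173)
2^15 = 2^8 · 2^4 · 2^2 · 2^1 ≡ 83 · 16 · 4 · 2 ≡ 71 (mod 173).
So s = 71; s⁻¹ ≡ 39 (mod 173).
m = c₂ · s⁻¹ mod 173 = 86 · 39 mod 173 = 67.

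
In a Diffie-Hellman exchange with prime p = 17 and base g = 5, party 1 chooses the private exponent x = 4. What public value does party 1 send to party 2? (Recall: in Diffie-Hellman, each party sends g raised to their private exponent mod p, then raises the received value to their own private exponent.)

Public value = 5^{4} \pmod{17}.
5^1 ≡ 5 (mod 17)
5^2 = (5^1)^2 ≡ 5^2 = 25 ≡ 8 (mod 17)
5^4 = (5^2)^2 ≡ 8^2 = 64 ≡ 13 (mod 17)

13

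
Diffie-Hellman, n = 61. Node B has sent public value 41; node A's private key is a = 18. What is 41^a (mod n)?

9

Shared key K = 41^18 mod 61.
41^1 ≡ 41 (mod 61)
41^2 = (41^1)^2 ≡ 41^2 = 1681 ≡ 34 (mod 61)
41^4 = (41^2)^2 ≡ 34^2 = 1156 ≡ 58 (mod 61)
41^8 = (41^4)^2 ≡ 58^2 = 3364 ≡ 9 (mod 61)
41^16 = (41^8)^2 ≡ 9^2 = 81 ≡ 20 (mod 61)
41^18 = 41^16 · 41^2 ≡ 20 · 34 ≡ 9 (mod 61).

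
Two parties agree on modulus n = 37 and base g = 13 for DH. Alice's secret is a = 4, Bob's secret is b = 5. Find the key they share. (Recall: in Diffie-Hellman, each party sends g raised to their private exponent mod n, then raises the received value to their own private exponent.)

16

Alice sends A = g^a mod n = 13^4 mod 37.
13^1 ≡ 13 (mod 37)
13^2 = (13^1)^2 ≡ 13^2 = 169 ≡ 21 (mod 37)
13^4 = (13^2)^2 ≡ 21^2 = 441 ≡ 34 (mod 37)
So A = 34. Bob then computes K = A^b mod n = 34^5 mod 37.
34^1 ≡ 34 (mod 37)
34^2 = (34^1)^2 ≡ 34^2 = 1156 ≡ 9 (mod 37)
34^4 = (34^2)^2 ≡ 9^2 = 81 ≡ 7 (mod 37)
34^5 = 34^4 · 34^1 ≡ 7 · 34 ≡ 16 (mod 37).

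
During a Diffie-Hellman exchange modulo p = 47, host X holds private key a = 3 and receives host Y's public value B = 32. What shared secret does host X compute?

9

Shared key K = 32^3 mod 47.
32^1 ≡ 32 (mod 47)
32^2 = (32^1)^2 ≡ 32^2 = 1024 ≡ 37 (mod 47)
32^3 = 32^2 · 32^1 ≡ 37 · 32 ≡ 9 (mod 47).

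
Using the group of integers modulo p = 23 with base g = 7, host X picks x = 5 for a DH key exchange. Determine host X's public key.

17

Public value = 7^5 mod 23.
7^1 ≡ 7 (mod 23)
7^2 = (7^1)^2 ≡ 7^2 = 49 ≡ 3 (mod 23)
7^4 = (7^2)^2 ≡ 3^2 = 9 ≡ 9 (mod 23)
7^5 = 7^4 · 7^1 ≡ 9 · 7 ≡ 17 (mod 23).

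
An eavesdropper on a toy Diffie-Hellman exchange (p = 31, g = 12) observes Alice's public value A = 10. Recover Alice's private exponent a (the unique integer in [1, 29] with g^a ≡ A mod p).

26

Try successive powers of 12 modulo 31:
12^1 ≡ 12
12^2 ≡ 20
12^3 ≡ 23
12^4 ≡ 28
12^5 ≡ 26
12^6 ≡ 2
12^7 ≡ 24
12^8 ≡ 9
12^9 ≡ 15
12^10 ≡ 25
12^11 ≡ 21
12^12 ≡ 4
12^13 ≡ 17
12^14 ≡ 18
12^15 ≡ 30
12^16 ≡ 19
12^17 ≡ 11
12^18 ≡ 8
12^19 ≡ 3
12^20 ≡ 5
12^21 ≡ 29
12^22 ≡ 7
12^23 ≡ 22
12^24 ≡ 16
12^25 ≡ 6
12^26 ≡ 10
Found: a = 26.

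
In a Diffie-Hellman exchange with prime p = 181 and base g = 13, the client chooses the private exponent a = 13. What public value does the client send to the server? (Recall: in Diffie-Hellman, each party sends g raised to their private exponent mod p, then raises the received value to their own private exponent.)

170

Public value = 13^13 (mod 181).
13^1 ≡ 13 (mod 181)
13^2 = (13^1)^2 ≡ 13^2 = 169 ≡ 169 (mod 181)
13^4 = (13^2)^2 ≡ 169^2 = 28561 ≡ 144 (mod 181)
13^8 = (13^4)^2 ≡ 144^2 = 20736 ≡ 102 (mod 181)
13^13 = 13^8 · 13^4 · 13^1 ≡ 102 · 144 · 13 ≡ 170 (mod 181).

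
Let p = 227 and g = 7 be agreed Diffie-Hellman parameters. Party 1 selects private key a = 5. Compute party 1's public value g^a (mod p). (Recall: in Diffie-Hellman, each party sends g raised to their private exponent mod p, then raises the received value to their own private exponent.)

Public value = 7^5 (mod 227).
7^1 ≡ 7 (mod 227)
7^2 = (7^1)^2 ≡ 7^2 = 49 ≡ 49 (mod 227)
7^4 = (7^2)^2 ≡ 49^2 = 2401 ≡ 131 (mod 227)
7^5 = 7^4 · 7^1 ≡ 131 · 7 ≡ 9 (mod 227).

9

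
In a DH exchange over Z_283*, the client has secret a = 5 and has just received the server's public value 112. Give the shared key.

201

Shared key K = 112^5 mod 283.
112^1 ≡ 112 (mod 283)
112^2 = (112^1)^2 ≡ 112^2 = 12544 ≡ 92 (mod 283)
112^4 = (112^2)^2 ≡ 92^2 = 8464 ≡ 257 (mod 283)
112^5 = 112^4 · 112^1 ≡ 257 · 112 ≡ 201 (mod 283).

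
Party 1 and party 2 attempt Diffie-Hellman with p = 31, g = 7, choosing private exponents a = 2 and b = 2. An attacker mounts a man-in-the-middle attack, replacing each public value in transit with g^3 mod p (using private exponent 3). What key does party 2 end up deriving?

4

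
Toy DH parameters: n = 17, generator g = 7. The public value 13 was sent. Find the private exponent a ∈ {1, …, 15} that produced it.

Try successive powers of 7 modulo 17:
7^1 ≡ 7
7^2 ≡ 15
7^3 ≡ 3
7^4 ≡ 4
7^5 ≡ 11
7^6 ≡ 9
7^7 ≡ 12
7^8 ≡ 16
7^9 ≡ 10
7^10 ≡ 2
7^11 ≡ 14
7^12 ≡ 13
Found: a = 12.

12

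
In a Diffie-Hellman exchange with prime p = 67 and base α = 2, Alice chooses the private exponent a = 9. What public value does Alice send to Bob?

Public value = 2^9 mod 67.
2^1 ≡ 2 (mod 67)
2^2 = (2^1)^2 ≡ 2^2 = 4 ≡ 4 (mod 67)
2^4 = (2^2)^2 ≡ 4^2 = 16 ≡ 16 (mod 67)
2^8 = (2^4)^2 ≡ 16^2 = 256 ≡ 55 (mod 67)
2^9 = 2^8 · 2^1 ≡ 55 · 2 ≡ 43 (mod 67).

43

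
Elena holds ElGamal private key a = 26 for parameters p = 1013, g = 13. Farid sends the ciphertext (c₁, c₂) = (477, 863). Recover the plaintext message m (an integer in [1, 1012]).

Shared mask s = c₁^a mod p = 477^26 mod 1013.
477^1 ≡ 477 (mod 1013)
477^2 = (477^1)^2 ≡ 477^2 = 227529 ≡ 617 (mod 1013)
477^4 = (477^2)^2 ≡ 617^2 = 380689 ≡ 814 (mod 1013)
477^8 = (477^4)^2 ≡ 814^2 = 662596 ≡ 94 (mod 1013)
477^16 = (477^8)^2 ≡ 94^2 = 8836 ≡ 732 (mod 1013)
477^26 = 477^16 · 477^8 · 477^2 ≡ 732 · 94 · 617 ≡ 719 (mod 1013).
So s = 719; s⁻¹ ≡ 348 (mod 1013).
m = c₂ · s⁻¹ mod 1013 = 863 · 348 mod 1013 = 476.

476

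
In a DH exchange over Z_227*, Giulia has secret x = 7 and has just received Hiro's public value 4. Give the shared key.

40

Shared key K = 4^7 mod 227.
4^1 ≡ 4 (mod 227)
4^2 = (4^1)^2 ≡ 4^2 = 16 ≡ 16 (mod 227)
4^4 = (4^2)^2 ≡ 16^2 = 256 ≡ 29 (mod 227)
4^7 = 4^4 · 4^2 · 4^1 ≡ 29 · 16 · 4 ≡ 40 (mod 227).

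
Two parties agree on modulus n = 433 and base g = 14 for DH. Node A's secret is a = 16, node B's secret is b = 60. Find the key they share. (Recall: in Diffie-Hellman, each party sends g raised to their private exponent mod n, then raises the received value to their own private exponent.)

Node A sends A = g^a mod n = 14^16 mod 433.
14^1 ≡ 14 (mod 433)
14^2 = (14^1)^2 ≡ 14^2 = 196 ≡ 196 (mod 433)
14^4 = (14^2)^2 ≡ 196^2 = 38416 ≡ 312 (mod 433)
14^8 = (14^4)^2 ≡ 312^2 = 97344 ≡ 352 (mod 433)
14^16 = (14^8)^2 ≡ 352^2 = 123904 ≡ 66 (mod 433)
So A = 66. Node B then computes K = A^b mod n = 66^60 mod 433.
66^1 ≡ 66 (mod 433)
66^2 = (66^1)^2 ≡ 66^2 = 4356 ≡ 26 (mod 433)
66^4 = (66^2)^2 ≡ 26^2 = 676 ≡ 243 (mod 433)
66^8 = (66^4)^2 ≡ 243^2 = 59049 ≡ 161 (mod 433)
66^16 = (66^8)^2 ≡ 161^2 = 25921 ≡ 374 (mod 433)
66^32 = (66^16)^2 ≡ 374^2 = 139876 ≡ 17 (mod 433)
66^60 = 66^32 · 66^16 · 66^8 · 66^4 ≡ 17 · 374 · 161 · 243 ≡ 256 (mod 433).

256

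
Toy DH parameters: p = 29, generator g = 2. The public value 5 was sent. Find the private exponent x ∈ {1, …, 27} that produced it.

22

Try successive powers of 2 modulo 29:
2^1 ≡ 2
2^2 ≡ 4
2^3 ≡ 8
2^4 ≡ 16
2^5 ≡ 3
2^6 ≡ 6
2^7 ≡ 12
2^8 ≡ 24
2^9 ≡ 19
2^10 ≡ 9
2^11 ≡ 18
2^12 ≡ 7
2^13 ≡ 14
2^14 ≡ 28
2^15 ≡ 27
2^16 ≡ 25
2^17 ≡ 21
2^18 ≡ 13
2^19 ≡ 26
2^20 ≡ 23
2^21 ≡ 17
2^22 ≡ 5
Found: x = 22.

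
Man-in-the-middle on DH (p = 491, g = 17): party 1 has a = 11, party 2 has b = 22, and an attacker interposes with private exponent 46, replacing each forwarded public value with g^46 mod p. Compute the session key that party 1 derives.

203

Party 1 receives an attacker's public value M = 17^46 mod 491 instead of the honest one.
17^1 ≡ 17 (mod 491)
17^2 = (17^1)^2 ≡ 17^2 = 289 ≡ 289 (mod 491)
17^4 = (17^2)^2 ≡ 289^2 = 83521 ≡ 51 (mod 491)
17^8 = (17^4)^2 ≡ 51^2 = 2601 ≡ 146 (mod 491)
17^16 = (17^8)^2 ≡ 146^2 = 21316 ≡ 203 (mod 491)
17^32 = (17^16)^2 ≡ 203^2 = 41209 ≡ 456 (mod 491)
17^46 = 17^32 · 17^8 · 17^4 · 17^2 ≡ 456 · 146 · 51 · 289 ≡ 164 (mod 491).
So M = 164. Party 1 computes K = M^11 mod 491.
164^1 ≡ 164 (mod 491)
164^2 = (164^1)^2 ≡ 164^2 = 26896 ≡ 382 (mod 491)
164^4 = (164^2)^2 ≡ 382^2 = 145924 ≡ 97 (mod 491)
164^8 = (164^4)^2 ≡ 97^2 = 9409 ≡ 80 (mod 491)
164^11 = 164^8 · 164^2 · 164^1 ≡ 80 · 382 · 164 ≡ 203 (mod 491).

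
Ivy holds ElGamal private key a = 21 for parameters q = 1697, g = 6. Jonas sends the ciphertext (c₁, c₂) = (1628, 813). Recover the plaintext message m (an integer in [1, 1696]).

1104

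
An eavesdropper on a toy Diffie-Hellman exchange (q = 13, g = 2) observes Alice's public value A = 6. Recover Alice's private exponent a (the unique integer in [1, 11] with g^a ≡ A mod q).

5

Try successive powers of 2 modulo 13:
2^1 ≡ 2
2^2 ≡ 4
2^3 ≡ 8
2^4 ≡ 3
2^5 ≡ 6
Found: a = 5.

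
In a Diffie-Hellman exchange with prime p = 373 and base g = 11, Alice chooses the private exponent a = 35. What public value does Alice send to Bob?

Public value = 11^35 (mod 373).
11^1 ≡ 11 (mod 373)
11^2 = (11^1)^2 ≡ 11^2 = 121 ≡ 121 (mod 373)
11^4 = (11^2)^2 ≡ 121^2 = 14641 ≡ 94 (mod 373)
11^8 = (11^4)^2 ≡ 94^2 = 8836 ≡ 257 (mod 373)
11^16 = (11^8)^2 ≡ 257^2 = 66049 ≡ 28 (mod 373)
11^32 = (11^16)^2 ≡ 28^2 = 784 ≡ 38 (mod 373)
11^35 = 11^32 · 11^2 · 11^1 ≡ 38 · 121 · 11 ≡ 223 (mod 373).

223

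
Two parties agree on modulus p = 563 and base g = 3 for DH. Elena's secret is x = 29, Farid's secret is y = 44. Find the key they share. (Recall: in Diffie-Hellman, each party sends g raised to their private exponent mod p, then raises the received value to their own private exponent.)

251

Elena sends A = g^x mod p = 3^29 mod 563.
3^1 ≡ 3 (mod 563)
3^2 = (3^1)^2 ≡ 3^2 = 9 ≡ 9 (mod 563)
3^4 = (3^2)^2 ≡ 9^2 = 81 ≡ 81 (mod 563)
3^8 = (3^4)^2 ≡ 81^2 = 6561 ≡ 368 (mod 563)
3^16 = (3^8)^2 ≡ 368^2 = 135424 ≡ 304 (mod 563)
3^29 = 3^16 · 3^8 · 3^4 · 3^1 ≡ 304 · 368 · 81 · 3 ≡ 441 (mod 563).
So A = 441. Farid then computes K = A^y mod p = 441^44 mod 563.
441^1 ≡ 441 (mod 563)
441^2 = (441^1)^2 ≡ 441^2 = 194481 ≡ 246 (mod 563)
441^4 = (441^2)^2 ≡ 246^2 = 60516 ≡ 275 (mod 563)
441^8 = (441^4)^2 ≡ 275^2 = 75625 ≡ 183 (mod 563)
441^16 = (441^8)^2 ≡ 183^2 = 33489 ≡ 272 (mod 563)
441^32 = (441^16)^2 ≡ 272^2 = 73984 ≡ 231 (mod 563)
441^44 = 441^32 · 441^8 · 441^4 ≡ 231 · 183 · 275 ≡ 251 (mod 563).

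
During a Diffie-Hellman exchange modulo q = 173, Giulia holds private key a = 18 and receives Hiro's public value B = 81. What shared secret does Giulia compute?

Shared key K = 81^18 mod 173.
81^1 ≡ 81 (mod 173)
81^2 = (81^1)^2 ≡ 81^2 = 6561 ≡ 160 (mod 173)
81^4 = (81^2)^2 ≡ 160^2 = 25600 ≡ 169 (mod 173)
81^8 = (81^4)^2 ≡ 169^2 = 28561 ≡ 16 (mod 173)
81^16 = (81^8)^2 ≡ 16^2 = 256 ≡ 83 (mod 173)
81^18 = 81^16 · 81^2 ≡ 83 · 160 ≡ 132 (mod 173).

132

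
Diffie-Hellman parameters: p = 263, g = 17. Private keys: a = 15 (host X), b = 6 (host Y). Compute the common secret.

144

Host Y sends B = g^b mod p = 17^6 mod 263.
17^1 ≡ 17 (mod 263)
17^2 = (17^1)^2 ≡ 17^2 = 289 ≡ 26 (mod 263)
17^4 = (17^2)^2 ≡ 26^2 = 676 ≡ 150 (mod 263)
17^6 = 17^4 · 17^2 ≡ 150 · 26 ≡ 218 (mod 263).
So B = 218. Host X then computes K = B^a mod p = 218^15 mod 263.
218^1 ≡ 218 (mod 263)
218^2 = (218^1)^2 ≡ 218^2 = 47524 ≡ 184 (mod 263)
218^4 = (218^2)^2 ≡ 184^2 = 33856 ≡ 192 (mod 263)
218^8 = (218^4)^2 ≡ 192^2 = 36864 ≡ 44 (mod 263)
218^15 = 218^8 · 218^4 · 218^2 · 218^1 ≡ 44 · 192 · 184 · 218 ≡ 144 (mod 263).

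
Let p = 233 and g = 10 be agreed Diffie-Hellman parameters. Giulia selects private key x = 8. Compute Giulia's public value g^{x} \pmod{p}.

Public value = 10^{8} \pmod{233}.
10^1 ≡ 10 (mod 233)
10^2 = (10^1)^2 ≡ 10^2 = 100 ≡ 100 (mod 233)
10^4 = (10^2)^2 ≡ 100^2 = 10000 ≡ 214 (mod 233)
10^8 = (10^4)^2 ≡ 214^2 = 45796 ≡ 128 (mod 233)

128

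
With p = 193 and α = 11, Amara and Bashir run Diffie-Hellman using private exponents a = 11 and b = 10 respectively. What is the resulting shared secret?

Bashir sends B = α^b mod p = 11^10 mod 193.
11^1 ≡ 11 (mod 193)
11^2 = (11^1)^2 ≡ 11^2 = 121 ≡ 121 (mod 193)
11^4 = (11^2)^2 ≡ 121^2 = 14641 ≡ 166 (mod 193)
11^8 = (11^4)^2 ≡ 166^2 = 27556 ≡ 150 (mod 193)
11^10 = 11^8 · 11^2 ≡ 150 · 121 ≡ 8 (mod 193).
So B = 8. Amara then computes K = B^a mod p = 8^11 mod 193.
8^1 ≡ 8 (mod 193)
8^2 = (8^1)^2 ≡ 8^2 = 64 ≡ 64 (mod 193)
8^4 = (8^2)^2 ≡ 64^2 = 4096 ≡ 43 (mod 193)
8^8 = (8^4)^2 ≡ 43^2 = 1849 ≡ 112 (mod 193)
8^11 = 8^8 · 8^2 · 8^1 ≡ 112 · 64 · 8 ≡ 23 (mod 193).

23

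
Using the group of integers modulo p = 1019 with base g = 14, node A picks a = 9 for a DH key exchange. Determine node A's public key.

Public value = 14^9 (mod 1019).
14^1 ≡ 14 (mod 1019)
14^2 = (14^1)^2 ≡ 14^2 = 196 ≡ 196 (mod 1019)
14^4 = (14^2)^2 ≡ 196^2 = 38416 ≡ 713 (mod 1019)
14^8 = (14^4)^2 ≡ 713^2 = 508369 ≡ 907 (mod 1019)
14^9 = 14^8 · 14^1 ≡ 907 · 14 ≡ 470 (mod 1019).

470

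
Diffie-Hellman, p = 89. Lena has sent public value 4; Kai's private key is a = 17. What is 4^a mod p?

Shared key K = 4^17 mod 89.
4^1 ≡ 4 (mod 89)
4^2 = (4^1)^2 ≡ 4^2 = 16 ≡ 16 (mod 89)
4^4 = (4^2)^2 ≡ 16^2 = 256 ≡ 78 (mod 89)
4^8 = (4^4)^2 ≡ 78^2 = 6084 ≡ 32 (mod 89)
4^16 = (4^8)^2 ≡ 32^2 = 1024 ≡ 45 (mod 89)
4^17 = 4^16 · 4^1 ≡ 45 · 4 ≡ 2 (mod 89).

2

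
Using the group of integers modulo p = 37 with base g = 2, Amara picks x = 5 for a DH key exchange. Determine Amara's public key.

32

Public value = 2^5 mod 37.
2^1 ≡ 2 (mod 37)
2^2 = (2^1)^2 ≡ 2^2 = 4 ≡ 4 (mod 37)
2^4 = (2^2)^2 ≡ 4^2 = 16 ≡ 16 (mod 37)
2^5 = 2^4 · 2^1 ≡ 16 · 2 ≡ 32 (mod 37).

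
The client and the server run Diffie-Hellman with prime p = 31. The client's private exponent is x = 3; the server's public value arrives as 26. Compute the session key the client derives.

Shared key K = 26^3 mod 31.
26^1 ≡ 26 (mod 31)
26^2 = (26^1)^2 ≡ 26^2 = 676 ≡ 25 (mod 31)
26^3 = 26^2 · 26^1 ≡ 25 · 26 ≡ 30 (mod 31).

30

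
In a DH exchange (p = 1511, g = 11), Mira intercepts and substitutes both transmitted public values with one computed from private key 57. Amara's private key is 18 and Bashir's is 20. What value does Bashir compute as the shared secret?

989

Bashir receives Mira's public value M = 11^57 mod 1511 instead of the honest one.
11^1 ≡ 11 (mod 1511)
11^2 = (11^1)^2 ≡ 11^2 = 121 ≡ 121 (mod 1511)
11^4 = (11^2)^2 ≡ 121^2 = 14641 ≡ 1042 (mod 1511)
11^8 = (11^4)^2 ≡ 1042^2 = 1085764 ≡ 866 (mod 1511)
11^16 = (11^8)^2 ≡ 866^2 = 749956 ≡ 500 (mod 1511)
11^32 = (11^16)^2 ≡ 500^2 = 250000 ≡ 685 (mod 1511)
11^57 = 11^32 · 11^16 · 11^8 · 11^1 ≡ 685 · 500 · 866 · 11 ≡ 1052 (mod 1511).
So M = 1052. Bashir computes K = M^20 mod 1511.
1052^1 ≡ 1052 (mod 1511)
1052^2 = (1052^1)^2 ≡ 1052^2 = 1106704 ≡ 652 (mod 1511)
1052^4 = (1052^2)^2 ≡ 652^2 = 425104 ≡ 513 (mod 1511)
1052^8 = (1052^4)^2 ≡ 513^2 = 263169 ≡ 255 (mod 1511)
1052^16 = (1052^8)^2 ≡ 255^2 = 65025 ≡ 52 (mod 1511)
1052^20 = 1052^16 · 1052^4 ≡ 52 · 513 ≡ 989 (mod 1511).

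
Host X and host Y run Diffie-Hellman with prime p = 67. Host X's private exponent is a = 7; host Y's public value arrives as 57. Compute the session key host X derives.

Shared key K = 57^7 mod 67.
57^1 ≡ 57 (mod 67)
57^2 = (57^1)^2 ≡ 57^2 = 3249 ≡ 33 (mod 67)
57^4 = (57^2)^2 ≡ 33^2 = 1089 ≡ 17 (mod 67)
57^7 = 57^4 · 57^2 · 57^1 ≡ 17 · 33 · 57 ≡ 18 (mod 67).

18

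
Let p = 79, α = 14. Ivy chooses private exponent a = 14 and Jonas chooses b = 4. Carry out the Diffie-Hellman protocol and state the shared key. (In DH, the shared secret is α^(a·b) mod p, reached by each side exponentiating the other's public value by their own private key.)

22

Jonas sends B = α^b mod p = 14^4 mod 79.
14^1 ≡ 14 (mod 79)
14^2 = (14^1)^2 ≡ 14^2 = 196 ≡ 38 (mod 79)
14^4 = (14^2)^2 ≡ 38^2 = 1444 ≡ 22 (mod 79)
So B = 22. Ivy then computes K = B^a mod p = 22^14 mod 79.
22^1 ≡ 22 (mod 79)
22^2 = (22^1)^2 ≡ 22^2 = 484 ≡ 10 (mod 79)
22^4 = (22^2)^2 ≡ 10^2 = 100 ≡ 21 (mod 79)
22^8 = (22^4)^2 ≡ 21^2 = 441 ≡ 46 (mod 79)
22^14 = 22^8 · 22^4 · 22^2 ≡ 46 · 21 · 10 ≡ 22 (mod 79).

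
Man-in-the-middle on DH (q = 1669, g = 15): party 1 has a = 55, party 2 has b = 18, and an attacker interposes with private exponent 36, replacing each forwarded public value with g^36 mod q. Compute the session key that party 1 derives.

Party 1 receives an attacker's public value M = 15^36 mod 1669 instead of the honest one.
15^1 ≡ 15 (mod 1669)
15^2 = (15^1)^2 ≡ 15^2 = 225 ≡ 225 (mod 1669)
15^4 = (15^2)^2 ≡ 225^2 = 50625 ≡ 555 (mod 1669)
15^8 = (15^4)^2 ≡ 555^2 = 308025 ≡ 929 (mod 1669)
15^16 = (15^8)^2 ≡ 929^2 = 863041 ≡ 168 (mod 1669)
15^32 = (15^16)^2 ≡ 168^2 = 28224 ≡ 1520 (mod 1669)
15^36 = 15^32 · 15^4 ≡ 1520 · 555 ≡ 755 (mod 1669).
So M = 755. Party 1 computes K = M^55 mod 1669.
755^1 ≡ 755 (mod 1669)
755^2 = (755^1)^2 ≡ 755^2 = 570025 ≡ 896 (mod 1669)
755^4 = (755^2)^2 ≡ 896^2 = 802816 ≡ 27 (mod 1669)
755^8 = (755^4)^2 ≡ 27^2 = 729 ≡ 729 (mod 1669)
755^16 = (755^8)^2 ≡ 729^2 = 531441 ≡ 699 (mod 1669)
755^32 = (755^16)^2 ≡ 699^2 = 488601 ≡ 1253 (mod 1669)
755^55 = 755^32 · 755^16 · 755^4 · 755^2 · 755^1 ≡ 1253 · 699 · 27 · 896 · 755 ≡ 758 (mod 1669).

758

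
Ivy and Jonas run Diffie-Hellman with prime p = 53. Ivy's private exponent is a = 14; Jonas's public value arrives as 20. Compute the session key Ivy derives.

Shared key K = 20^14 mod 53.
20^1 ≡ 20 (mod 53)
20^2 = (20^1)^2 ≡ 20^2 = 400 ≡ 29 (mod 53)
20^4 = (20^2)^2 ≡ 29^2 = 841 ≡ 46 (mod 53)
20^8 = (20^4)^2 ≡ 46^2 = 2116 ≡ 49 (mod 53)
20^14 = 20^8 · 20^4 · 20^2 ≡ 49 · 46 · 29 ≡ 17 (mod 53).

17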